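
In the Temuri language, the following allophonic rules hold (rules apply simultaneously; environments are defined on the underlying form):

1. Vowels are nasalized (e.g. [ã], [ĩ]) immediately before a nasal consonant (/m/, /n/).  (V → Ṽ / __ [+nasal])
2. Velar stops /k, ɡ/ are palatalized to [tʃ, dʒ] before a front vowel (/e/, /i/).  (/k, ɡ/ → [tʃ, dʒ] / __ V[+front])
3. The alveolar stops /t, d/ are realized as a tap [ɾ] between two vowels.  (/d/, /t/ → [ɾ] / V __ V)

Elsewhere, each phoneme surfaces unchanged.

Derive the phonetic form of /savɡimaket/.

[savdʒĩmatʃet]

/a/ — between /s/ and /v/; rule 1 does not apply here → [a].
/ɡ/ (between /v/ and /i/) occurs before a front vowel → [dʒ] by rule 2.
Rule 1 applies to /i/ (between /ɡ/ and /m/: before a nasal consonant) → [ĩ].
/a/ (between /m/ and /k/) is in the target of rule 1 but the environment (before a nasal consonant) is not met → [a].
/k/ (between /a/ and /e/) occurs before a front vowel → [tʃ] by rule 2.
/e/ — between /k/ and /t/; rule 1 does not apply here → [e].
/t/ (word-final) fails the environment for rule 3, so it stays [t].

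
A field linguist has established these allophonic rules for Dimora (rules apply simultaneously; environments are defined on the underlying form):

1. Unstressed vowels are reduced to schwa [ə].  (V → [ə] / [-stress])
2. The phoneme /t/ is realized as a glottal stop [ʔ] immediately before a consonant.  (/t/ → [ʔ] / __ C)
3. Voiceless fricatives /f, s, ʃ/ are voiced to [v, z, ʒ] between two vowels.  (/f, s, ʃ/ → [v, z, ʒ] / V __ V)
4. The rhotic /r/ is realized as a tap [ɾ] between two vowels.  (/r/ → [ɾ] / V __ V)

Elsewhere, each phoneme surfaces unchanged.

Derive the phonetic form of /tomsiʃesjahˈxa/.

/t/ (word-initial) is in the target of rule 2 but the environment (immediately before a consonant) is not met → [t].
/o/ (between /t/ and /m/): in an unstressed syllable, so rule 1 applies → [ə].
/m/ — not in any rule's target class → [m].
/s/ (between /m/ and /i/): rule 3 targets it, but not between two vowels → unchanged [s].
Rule 1 applies to /i/ (between /s/ and /ʃ/: in an unstressed syllable) → [ə].
Rule 3 applies to /ʃ/ (between /i/ and /e/: between two vowels) → [ʒ].
/e/ (between /ʃ/ and /s/) occurs in an unstressed syllable → [ə] by rule 1.
/s/ (between /e/ and /j/) is in the target of rule 3 but the environment (between two vowels) is not met → [s].
/j/ (between /s/ and /a/): no rule targets it → [j].
Rule 1 applies to /a/ (between /j/ and /h/: in an unstressed syllable) → [ə].
/h/ stays [h].
/x/ — not in any rule's target class → [x].
/a/ (word-final): rule 1 targets it, but not in an unstressed syllable → unchanged [a].

[təmsəʒəsjəhˈxa]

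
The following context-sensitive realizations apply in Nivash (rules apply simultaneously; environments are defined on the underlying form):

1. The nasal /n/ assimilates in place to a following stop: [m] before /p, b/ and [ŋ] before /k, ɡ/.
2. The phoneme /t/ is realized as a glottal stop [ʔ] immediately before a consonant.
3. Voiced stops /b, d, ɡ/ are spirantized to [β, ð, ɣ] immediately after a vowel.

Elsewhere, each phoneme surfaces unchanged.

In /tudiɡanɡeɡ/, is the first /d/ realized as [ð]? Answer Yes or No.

Yes

/d/ — between /u/ and /i/, immediately after a vowel — surfaces as [ð] (rule 3).
The actual realization is [ð], which matches [ð].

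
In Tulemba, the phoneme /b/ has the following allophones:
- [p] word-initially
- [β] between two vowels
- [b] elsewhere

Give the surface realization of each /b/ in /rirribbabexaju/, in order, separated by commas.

Occurrence 1 (position 6): no conditioning environment matches → elsewhere allophone [b].
Occurrence 2 (position 7): no conditioning environment matches → elsewhere allophone [b].
Occurrence 3 (position 9): between two vowels → [β].

[b], [b], [β]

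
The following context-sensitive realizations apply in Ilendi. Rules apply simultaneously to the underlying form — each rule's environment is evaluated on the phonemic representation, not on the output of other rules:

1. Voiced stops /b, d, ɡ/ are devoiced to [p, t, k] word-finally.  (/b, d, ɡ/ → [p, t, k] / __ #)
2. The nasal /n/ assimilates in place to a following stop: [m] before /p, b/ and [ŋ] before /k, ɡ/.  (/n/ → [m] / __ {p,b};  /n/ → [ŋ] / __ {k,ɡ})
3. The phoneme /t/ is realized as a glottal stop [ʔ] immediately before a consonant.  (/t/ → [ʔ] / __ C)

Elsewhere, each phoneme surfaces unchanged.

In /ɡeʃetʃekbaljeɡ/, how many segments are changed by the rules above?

Segments that undergo a rule: /t/ → [ʔ] (rule 3); /ɡ/ → [k] (rule 1).
All other segments surface unchanged.

2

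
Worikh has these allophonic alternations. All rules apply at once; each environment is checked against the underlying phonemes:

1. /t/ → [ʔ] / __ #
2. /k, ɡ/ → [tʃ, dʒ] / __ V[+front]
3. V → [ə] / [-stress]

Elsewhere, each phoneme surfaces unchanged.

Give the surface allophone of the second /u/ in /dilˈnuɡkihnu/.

[ə]

/u/ (word-final): in an unstressed syllable, so rule 3 applies → [ə].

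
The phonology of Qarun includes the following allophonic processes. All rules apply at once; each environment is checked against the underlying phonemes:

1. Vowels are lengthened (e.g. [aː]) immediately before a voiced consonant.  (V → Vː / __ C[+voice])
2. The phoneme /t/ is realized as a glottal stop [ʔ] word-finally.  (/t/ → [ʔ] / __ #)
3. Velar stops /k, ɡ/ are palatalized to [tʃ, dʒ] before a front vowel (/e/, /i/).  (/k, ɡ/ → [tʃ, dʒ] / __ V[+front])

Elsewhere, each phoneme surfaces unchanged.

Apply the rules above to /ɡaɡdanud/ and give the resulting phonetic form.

[ɡaːɡdaːnuːd]

/ɡ/ (word-initial) fails the environment for rule 3, so it stays [ɡ].
/a/ meets the environment for rule 1 (before a voiced consonant) → [aː].
/ɡ/ (between /a/ and /d/): rule 3 targets it, but not before a front vowel → unchanged [ɡ].
/d/ — not in any rule's target class → [d].
/a/ (between /d/ and /n/): before a voiced consonant, so rule 1 applies → [aː].
/n/ (between /a/ and /u/): no rule targets it → [n].
/u/ (between /n/ and /d/): before a voiced consonant, so rule 1 applies → [uː].
/d/ — not in any rule's target class → [d].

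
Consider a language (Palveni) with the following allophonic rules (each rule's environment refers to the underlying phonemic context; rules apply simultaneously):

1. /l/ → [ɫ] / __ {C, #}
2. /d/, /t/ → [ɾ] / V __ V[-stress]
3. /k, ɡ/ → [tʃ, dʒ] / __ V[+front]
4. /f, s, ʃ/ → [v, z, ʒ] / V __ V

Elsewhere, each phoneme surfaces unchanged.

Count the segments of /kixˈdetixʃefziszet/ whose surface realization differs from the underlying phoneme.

Segments that undergo a rule: /k/ → [tʃ] (rule 3); /t/ → [ɾ] (rule 2).
All other segments surface unchanged.

2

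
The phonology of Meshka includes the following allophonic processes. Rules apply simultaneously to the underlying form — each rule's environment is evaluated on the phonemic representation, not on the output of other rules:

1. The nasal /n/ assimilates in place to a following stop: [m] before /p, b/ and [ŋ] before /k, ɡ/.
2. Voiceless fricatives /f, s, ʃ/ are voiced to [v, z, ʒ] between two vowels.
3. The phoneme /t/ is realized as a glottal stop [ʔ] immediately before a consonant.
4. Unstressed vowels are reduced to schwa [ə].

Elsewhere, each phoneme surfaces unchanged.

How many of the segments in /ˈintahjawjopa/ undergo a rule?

Segments that undergo a rule: /a/ → [ə] (rule 4); /a/ → [ə] (rule 4); /o/ → [ə] (rule 4); /a/ → [ə] (rule 4).
All other segments surface unchanged.

4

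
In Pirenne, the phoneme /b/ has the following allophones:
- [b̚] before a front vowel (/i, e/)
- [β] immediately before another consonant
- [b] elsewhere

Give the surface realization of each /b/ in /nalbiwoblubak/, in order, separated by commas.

[b̚], [β], [b]

Occurrence 1 (position 4): before a front vowel (/i, e/) → [b̚].
Occurrence 2 (position 8): immediately before another consonant → [β].
Occurrence 3 (position 11): no conditioning environment matches → elsewhere allophone [b].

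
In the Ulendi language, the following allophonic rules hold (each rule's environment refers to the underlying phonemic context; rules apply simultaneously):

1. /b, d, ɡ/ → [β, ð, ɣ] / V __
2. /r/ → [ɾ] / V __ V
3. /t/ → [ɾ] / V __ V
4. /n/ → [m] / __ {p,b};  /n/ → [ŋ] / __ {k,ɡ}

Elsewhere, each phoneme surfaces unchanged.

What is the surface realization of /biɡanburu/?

/b/ (word-initial) is in the target of rule 1 but the environment (immediately after a vowel) is not met → [b].
Rule 1 applies to /ɡ/ (between /i/ and /a/: immediately after a vowel) → [ɣ].
Rule 4 applies to /n/ (between /a/ and /b/: before a labial or velar stop) → [m].
/b/ — between /n/ and /u/; rule 1 does not apply here → [b].
/r/ — between /u/ and /u/, between two vowels — surfaces as [ɾ] (rule 2).

[biɣambuɾu]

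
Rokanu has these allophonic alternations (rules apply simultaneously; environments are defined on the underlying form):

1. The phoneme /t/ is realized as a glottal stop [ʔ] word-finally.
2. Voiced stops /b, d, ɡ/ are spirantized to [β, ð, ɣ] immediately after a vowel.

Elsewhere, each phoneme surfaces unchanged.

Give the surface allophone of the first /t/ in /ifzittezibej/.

/t/ — between /i/ and /t/; rule 1 does not apply here → [t].

[t]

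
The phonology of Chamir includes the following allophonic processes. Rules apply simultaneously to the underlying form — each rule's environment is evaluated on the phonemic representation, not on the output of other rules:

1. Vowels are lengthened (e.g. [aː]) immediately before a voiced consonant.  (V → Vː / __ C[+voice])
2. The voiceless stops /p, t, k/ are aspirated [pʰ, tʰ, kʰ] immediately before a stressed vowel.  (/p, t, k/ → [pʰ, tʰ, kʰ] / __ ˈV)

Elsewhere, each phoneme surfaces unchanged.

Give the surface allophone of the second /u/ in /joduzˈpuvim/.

[uː]

/u/ meets the environment for rule 1 (before a voiced consonant) → [uː].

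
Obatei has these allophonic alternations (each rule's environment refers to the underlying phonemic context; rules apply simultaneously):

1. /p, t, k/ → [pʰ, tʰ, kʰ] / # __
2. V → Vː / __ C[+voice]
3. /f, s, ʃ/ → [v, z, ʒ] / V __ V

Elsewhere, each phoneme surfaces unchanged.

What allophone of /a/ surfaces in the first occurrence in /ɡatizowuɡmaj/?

/a/ (between /ɡ/ and /t/) fails the environment for rule 2, so it stays [a].

[a]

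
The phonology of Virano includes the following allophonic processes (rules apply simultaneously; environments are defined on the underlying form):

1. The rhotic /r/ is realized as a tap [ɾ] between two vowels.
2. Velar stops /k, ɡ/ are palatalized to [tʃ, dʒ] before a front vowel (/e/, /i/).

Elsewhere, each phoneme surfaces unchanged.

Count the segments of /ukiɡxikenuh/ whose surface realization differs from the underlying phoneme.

2

Segments that undergo a rule: /k/ → [tʃ] (rule 2); /k/ → [tʃ] (rule 2).
All other segments surface unchanged.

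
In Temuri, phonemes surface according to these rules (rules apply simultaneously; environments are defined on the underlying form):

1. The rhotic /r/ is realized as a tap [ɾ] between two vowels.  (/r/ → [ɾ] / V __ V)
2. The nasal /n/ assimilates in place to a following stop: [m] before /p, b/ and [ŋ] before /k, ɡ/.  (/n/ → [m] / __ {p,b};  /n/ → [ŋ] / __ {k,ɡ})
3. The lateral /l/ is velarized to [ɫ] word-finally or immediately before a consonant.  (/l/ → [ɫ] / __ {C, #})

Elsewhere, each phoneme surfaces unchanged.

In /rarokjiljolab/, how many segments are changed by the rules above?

2

Segments that undergo a rule: /r/ → [ɾ] (rule 1); /l/ → [ɫ] (rule 3).
All other segments surface unchanged.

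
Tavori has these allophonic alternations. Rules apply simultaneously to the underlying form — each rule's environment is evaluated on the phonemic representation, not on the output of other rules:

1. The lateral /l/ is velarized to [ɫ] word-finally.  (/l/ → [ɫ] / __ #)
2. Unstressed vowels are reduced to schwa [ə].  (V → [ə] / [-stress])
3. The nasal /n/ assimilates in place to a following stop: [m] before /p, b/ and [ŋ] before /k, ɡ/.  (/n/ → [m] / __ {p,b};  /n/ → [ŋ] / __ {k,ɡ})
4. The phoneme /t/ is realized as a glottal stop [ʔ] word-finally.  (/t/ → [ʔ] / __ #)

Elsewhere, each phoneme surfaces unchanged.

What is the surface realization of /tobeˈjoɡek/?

[təbəˈjoɡək]

/t/ (word-initial) fails the environment for rule 4, so it stays [t].
/o/ — between /t/ and /b/, in an unstressed syllable — surfaces as [ə] (rule 2).
/b/ stays [b].
/e/ meets the environment for rule 2 (in an unstressed syllable) → [ə].
/j/ (between /e/ and /o/) is unaffected → [j].
/o/ (between /j/ and /ɡ/): rule 2 targets it, but not in an unstressed syllable → unchanged [o].
/ɡ/ stays [ɡ].
/e/ meets the environment for rule 2 (in an unstressed syllable) → [ə].
/k/ (word-final) is unaffected → [k].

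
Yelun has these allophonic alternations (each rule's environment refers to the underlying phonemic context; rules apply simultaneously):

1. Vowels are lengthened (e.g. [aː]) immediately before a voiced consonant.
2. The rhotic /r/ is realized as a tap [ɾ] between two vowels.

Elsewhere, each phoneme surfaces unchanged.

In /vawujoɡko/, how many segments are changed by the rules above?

Segments that undergo a rule: /a/ → [aː] (rule 1); /u/ → [uː] (rule 1); /o/ → [oː] (rule 1).
All other segments surface unchanged.

3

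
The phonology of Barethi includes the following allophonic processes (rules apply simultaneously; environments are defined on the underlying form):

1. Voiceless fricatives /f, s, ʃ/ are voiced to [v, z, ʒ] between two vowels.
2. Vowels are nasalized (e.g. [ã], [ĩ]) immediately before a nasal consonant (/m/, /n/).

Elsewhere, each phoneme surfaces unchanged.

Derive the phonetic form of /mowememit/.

[mowẽmẽmit]

/m/ (word-initial) is unaffected → [m].
/o/ (between /m/ and /w/) fails the environment for rule 2, so it stays [o].
/w/ stays [w].
/e/ — between /w/ and /m/, before a nasal consonant — surfaces as [ẽ] (rule 2).
/m/ stays [m].
/e/ — between /m/ and /m/, before a nasal consonant — surfaces as [ẽ] (rule 2).
/m/ (between /e/ and /i/) is unaffected → [m].
/i/ — between /m/ and /t/; rule 2 does not apply here → [i].
/t/ — not in any rule's target class → [t].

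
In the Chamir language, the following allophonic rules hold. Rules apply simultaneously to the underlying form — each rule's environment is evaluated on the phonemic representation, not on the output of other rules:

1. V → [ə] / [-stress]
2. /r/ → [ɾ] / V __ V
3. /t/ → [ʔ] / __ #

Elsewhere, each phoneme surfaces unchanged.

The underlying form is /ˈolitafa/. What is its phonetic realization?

[ˈolətəfə]

/o/ (word-initial): rule 1 targets it, but not in an unstressed syllable → unchanged [o].
/i/ — between /l/ and /t/, in an unstressed syllable — surfaces as [ə] (rule 1).
/t/ (between /i/ and /a/) fails the environment for rule 3, so it stays [t].
/a/ — between /t/ and /f/, in an unstressed syllable — surfaces as [ə] (rule 1).
/a/ — word-final, in an unstressed syllable — surfaces as [ə] (rule 1).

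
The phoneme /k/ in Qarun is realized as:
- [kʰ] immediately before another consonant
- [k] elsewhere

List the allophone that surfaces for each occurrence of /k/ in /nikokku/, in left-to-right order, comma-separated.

[k], [kʰ], [k]

Occurrence 1 (position 3): no conditioning environment matches → elsewhere allophone [k].
Occurrence 2 (position 5): immediately before another consonant → [kʰ].
Occurrence 3 (position 6): no conditioning environment matches → elsewhere allophone [k].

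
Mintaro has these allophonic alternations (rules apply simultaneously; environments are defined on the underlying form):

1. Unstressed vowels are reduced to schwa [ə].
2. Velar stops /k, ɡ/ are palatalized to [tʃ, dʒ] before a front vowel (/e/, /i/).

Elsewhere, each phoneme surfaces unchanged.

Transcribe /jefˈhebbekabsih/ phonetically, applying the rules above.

/j/ stays [j].
/e/ (between /j/ and /f/): in an unstressed syllable, so rule 1 applies → [ə].
/f/ (between /e/ and /h/) is unaffected → [f].
/h/ (between /f/ and /e/): no rule targets it → [h].
/e/ (between /h/ and /b/) fails the environment for rule 1, so it stays [e].
/b/ — not in any rule's target class → [b].
/b/ (between /b/ and /e/): no rule targets it → [b].
/e/ — between /b/ and /k/, in an unstressed syllable — surfaces as [ə] (rule 1).
/k/ — between /e/ and /a/; rule 2 does not apply here → [k].
/a/ — between /k/ and /b/, in an unstressed syllable — surfaces as [ə] (rule 1).
/b/ (between /a/ and /s/): no rule targets it → [b].
/s/ — not in any rule's target class → [s].
/i/ (between /s/ and /h/) occurs in an unstressed syllable → [ə] by rule 1.
/h/ (word-final) is unaffected → [h].

[jəfˈhebbəkəbsəh]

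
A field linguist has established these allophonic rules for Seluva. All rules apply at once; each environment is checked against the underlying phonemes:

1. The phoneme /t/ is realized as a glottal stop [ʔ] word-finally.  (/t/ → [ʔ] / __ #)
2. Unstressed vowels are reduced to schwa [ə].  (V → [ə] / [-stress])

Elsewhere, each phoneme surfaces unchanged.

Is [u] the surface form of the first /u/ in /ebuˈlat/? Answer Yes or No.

No

/u/ (between /b/ and /l/) occurs in an unstressed syllable → [ə] by rule 2.
The actual realization is [ə], not [u].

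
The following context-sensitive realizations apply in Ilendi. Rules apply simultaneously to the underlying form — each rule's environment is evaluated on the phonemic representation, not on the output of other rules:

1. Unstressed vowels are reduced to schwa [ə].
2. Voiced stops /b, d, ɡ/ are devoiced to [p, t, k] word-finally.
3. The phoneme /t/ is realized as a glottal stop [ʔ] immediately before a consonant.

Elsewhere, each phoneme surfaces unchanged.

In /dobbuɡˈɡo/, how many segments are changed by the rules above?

2

Segments that undergo a rule: /o/ → [ə] (rule 1); /u/ → [ə] (rule 1).
All other segments surface unchanged.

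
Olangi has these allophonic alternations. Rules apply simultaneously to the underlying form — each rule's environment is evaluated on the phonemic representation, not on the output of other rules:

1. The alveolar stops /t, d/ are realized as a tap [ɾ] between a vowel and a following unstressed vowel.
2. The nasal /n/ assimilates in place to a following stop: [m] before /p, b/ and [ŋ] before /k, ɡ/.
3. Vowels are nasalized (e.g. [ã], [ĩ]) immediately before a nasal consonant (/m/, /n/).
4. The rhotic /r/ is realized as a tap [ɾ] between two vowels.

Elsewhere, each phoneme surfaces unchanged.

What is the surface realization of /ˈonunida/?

/o/ meets the environment for rule 3 (before a nasal consonant) → [õ].
/n/ (between /o/ and /u/): rule 2 targets it, but not before a labial or velar stop → unchanged [n].
/u/ — between /n/ and /n/, before a nasal consonant — surfaces as [ũ] (rule 3).
/n/ (between /u/ and /i/): rule 2 targets it, but not before a labial or velar stop → unchanged [n].
/i/ (between /n/ and /d/): rule 3 targets it, but not before a nasal consonant → unchanged [i].
/d/ (between /i/ and /a/): between a vowel and a following unstressed vowel, so rule 1 applies → [ɾ].
/a/ (word-final): rule 3 targets it, but not before a nasal consonant → unchanged [a].

[ˈõnũniɾa]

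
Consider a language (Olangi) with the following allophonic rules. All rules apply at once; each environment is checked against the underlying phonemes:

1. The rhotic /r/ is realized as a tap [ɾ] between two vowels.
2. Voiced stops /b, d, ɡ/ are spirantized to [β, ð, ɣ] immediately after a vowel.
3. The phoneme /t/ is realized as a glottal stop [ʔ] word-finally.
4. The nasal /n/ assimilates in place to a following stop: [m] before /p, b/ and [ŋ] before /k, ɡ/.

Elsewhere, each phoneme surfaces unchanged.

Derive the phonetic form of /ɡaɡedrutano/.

/ɡ/ (word-initial) is in the target of rule 2 but the environment (immediately after a vowel) is not met → [ɡ].
/a/ — not in any rule's target class → [a].
Rule 2 applies to /ɡ/ (between /a/ and /e/: immediately after a vowel) → [ɣ].
/e/ (between /ɡ/ and /d/): no rule targets it → [e].
Rule 2 applies to /d/ (between /e/ and /r/: immediately after a vowel) → [ð].
/r/ (between /d/ and /u/) is in the target of rule 1 but the environment (between two vowels) is not met → [r].
/u/ (between /r/ and /t/): no rule targets it → [u].
/t/ (between /u/ and /a/): rule 3 targets it, but not word-finally → unchanged [t].
/a/ (between /t/ and /n/): no rule targets it → [a].
/n/ (between /a/ and /o/) is in the target of rule 4 but the environment (before a labial or velar stop) is not met → [n].
/o/ stays [o].

[ɡaɣeðrutano]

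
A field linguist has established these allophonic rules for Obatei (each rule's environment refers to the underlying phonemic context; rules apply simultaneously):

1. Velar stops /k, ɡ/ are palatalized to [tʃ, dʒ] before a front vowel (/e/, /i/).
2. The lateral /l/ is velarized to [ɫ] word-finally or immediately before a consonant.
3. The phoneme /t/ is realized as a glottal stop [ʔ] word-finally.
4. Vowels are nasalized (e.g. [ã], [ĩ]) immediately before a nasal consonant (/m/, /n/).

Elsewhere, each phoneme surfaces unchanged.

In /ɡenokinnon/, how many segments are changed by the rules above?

Segments that undergo a rule: /ɡ/ → [dʒ] (rule 1); /e/ → [ẽ] (rule 4); /k/ → [tʃ] (rule 1); /i/ → [ĩ] (rule 4); /o/ → [õ] (rule 4).
All other segments surface unchanged.

5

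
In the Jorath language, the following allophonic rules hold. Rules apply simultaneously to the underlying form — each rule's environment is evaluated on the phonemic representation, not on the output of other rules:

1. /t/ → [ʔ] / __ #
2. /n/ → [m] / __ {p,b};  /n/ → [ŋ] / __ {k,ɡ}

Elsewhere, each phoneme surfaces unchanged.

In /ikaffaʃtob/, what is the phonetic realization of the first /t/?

[t]

/t/ (between /ʃ/ and /o/): rule 1 targets it, but not word-finally → unchanged [t].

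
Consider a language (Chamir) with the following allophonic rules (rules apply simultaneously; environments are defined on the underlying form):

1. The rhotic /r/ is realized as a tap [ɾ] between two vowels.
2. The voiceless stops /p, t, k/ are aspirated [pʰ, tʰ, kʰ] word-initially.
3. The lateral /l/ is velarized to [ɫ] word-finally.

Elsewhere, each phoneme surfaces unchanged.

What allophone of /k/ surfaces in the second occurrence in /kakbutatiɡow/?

[k]

/k/ (between /a/ and /b/) is in the target of rule 2 but the environment (word-initially) is not met → [k].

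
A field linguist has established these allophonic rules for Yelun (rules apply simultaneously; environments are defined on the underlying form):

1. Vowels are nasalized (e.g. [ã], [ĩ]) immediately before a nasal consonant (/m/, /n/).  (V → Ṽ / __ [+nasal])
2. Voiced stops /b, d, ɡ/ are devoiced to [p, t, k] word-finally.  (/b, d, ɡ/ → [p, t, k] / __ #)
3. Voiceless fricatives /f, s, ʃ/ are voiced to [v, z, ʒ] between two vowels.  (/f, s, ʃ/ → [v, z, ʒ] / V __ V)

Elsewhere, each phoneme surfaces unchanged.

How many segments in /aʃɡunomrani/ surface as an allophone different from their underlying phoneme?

3

Segments that undergo a rule: /u/ → [ũ] (rule 1); /o/ → [õ] (rule 1); /a/ → [ã] (rule 1).
All other segments surface unchanged.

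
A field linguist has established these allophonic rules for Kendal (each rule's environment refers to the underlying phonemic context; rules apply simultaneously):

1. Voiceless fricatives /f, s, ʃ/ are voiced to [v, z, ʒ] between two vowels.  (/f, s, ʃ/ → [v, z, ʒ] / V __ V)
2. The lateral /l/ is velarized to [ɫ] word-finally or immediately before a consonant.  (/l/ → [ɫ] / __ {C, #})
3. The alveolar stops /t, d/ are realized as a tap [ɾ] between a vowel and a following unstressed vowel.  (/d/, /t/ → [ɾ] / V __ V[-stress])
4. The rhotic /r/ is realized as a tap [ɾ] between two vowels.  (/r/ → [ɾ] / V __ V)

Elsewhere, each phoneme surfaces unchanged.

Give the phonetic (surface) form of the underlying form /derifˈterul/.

[deɾifˈteɾuɫ]

/d/ (word-initial) fails the environment for rule 3, so it stays [d].
/e/ (between /d/ and /r/) is unaffected → [e].
/r/ meets the environment for rule 4 (between two vowels) → [ɾ].
/i/ (between /r/ and /f/) is unaffected → [i].
/f/ (between /i/ and /t/) fails the environment for rule 1, so it stays [f].
/t/ (between /f/ and /e/) is in the target of rule 3 but the environment (between a vowel and a following unstressed vowel) is not met → [t].
/e/ — not in any rule's target class → [e].
/r/ (between /e/ and /u/): between two vowels, so rule 4 applies → [ɾ].
/u/ — not in any rule's target class → [u].
/l/ (word-final) occurs word-finally or immediately before a consonant → [ɫ] by rule 2.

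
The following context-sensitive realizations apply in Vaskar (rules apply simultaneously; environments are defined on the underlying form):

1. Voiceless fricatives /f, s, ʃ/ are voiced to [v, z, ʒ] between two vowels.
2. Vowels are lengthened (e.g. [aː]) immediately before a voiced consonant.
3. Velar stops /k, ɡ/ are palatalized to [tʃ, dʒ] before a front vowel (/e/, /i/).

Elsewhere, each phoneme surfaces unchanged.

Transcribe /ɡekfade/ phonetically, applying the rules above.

/ɡ/ meets the environment for rule 3 (before a front vowel) → [dʒ].
/e/ (between /ɡ/ and /k/) is in the target of rule 2 but the environment (before a voiced consonant) is not met → [e].
/k/ — between /e/ and /f/; rule 3 does not apply here → [k].
/f/ (between /k/ and /a/): rule 1 targets it, but not between two vowels → unchanged [f].
/a/ meets the environment for rule 2 (before a voiced consonant) → [aː].
/d/ (between /a/ and /e/): no rule targets it → [d].
/e/ — word-final; rule 2 does not apply here → [e].

[dʒekfaːde]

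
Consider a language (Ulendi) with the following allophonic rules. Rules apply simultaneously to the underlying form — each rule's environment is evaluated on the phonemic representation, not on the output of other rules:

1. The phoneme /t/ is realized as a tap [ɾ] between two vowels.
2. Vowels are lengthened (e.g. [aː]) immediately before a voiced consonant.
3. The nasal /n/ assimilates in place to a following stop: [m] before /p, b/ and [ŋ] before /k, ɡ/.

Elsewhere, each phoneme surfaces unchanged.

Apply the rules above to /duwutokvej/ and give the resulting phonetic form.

/d/ (word-initial): no rule targets it → [d].
/u/ — between /d/ and /w/, before a voiced consonant — surfaces as [uː] (rule 2).
/w/ — not in any rule's target class → [w].
/u/ (between /w/ and /t/) fails the environment for rule 2, so it stays [u].
/t/ meets the environment for rule 1 (between two vowels) → [ɾ].
/o/ (between /t/ and /k/): rule 2 targets it, but not before a voiced consonant → unchanged [o].
/k/ stays [k].
/v/ — not in any rule's target class → [v].
Rule 2 applies to /e/ (between /v/ and /j/: before a voiced consonant) → [eː].
/j/ (word-final): no rule targets it → [j].

[duːwuɾokveːj]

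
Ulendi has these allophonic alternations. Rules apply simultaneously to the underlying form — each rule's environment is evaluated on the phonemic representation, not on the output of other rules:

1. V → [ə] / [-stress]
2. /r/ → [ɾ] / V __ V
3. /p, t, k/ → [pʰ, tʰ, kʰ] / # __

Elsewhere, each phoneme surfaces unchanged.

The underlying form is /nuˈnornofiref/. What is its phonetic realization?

[nəˈnornəfəɾəf]

/n/ — not in any rule's target class → [n].
/u/ meets the environment for rule 1 (in an unstressed syllable) → [ə].
/n/ (between /u/ and /o/) is unaffected → [n].
/o/ (between /n/ and /r/) is in the target of rule 1 but the environment (in an unstressed syllable) is not met → [o].
/r/ (between /o/ and /n/) is in the target of rule 2 but the environment (between two vowels) is not met → [r].
/n/ stays [n].
/o/ (between /n/ and /f/) occurs in an unstressed syllable → [ə] by rule 1.
/f/ (between /o/ and /i/): no rule targets it → [f].
Rule 1 applies to /i/ (between /f/ and /r/: in an unstressed syllable) → [ə].
/r/ (between /i/ and /e/) occurs between two vowels → [ɾ] by rule 2.
/e/ meets the environment for rule 1 (in an unstressed syllable) → [ə].
/f/ — not in any rule's target class → [f].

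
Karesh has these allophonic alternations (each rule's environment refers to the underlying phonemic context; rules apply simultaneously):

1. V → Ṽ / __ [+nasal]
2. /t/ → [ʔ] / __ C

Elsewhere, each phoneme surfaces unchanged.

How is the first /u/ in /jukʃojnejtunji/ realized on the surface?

/u/ — between /j/ and /k/; rule 1 does not apply here → [u].

[u]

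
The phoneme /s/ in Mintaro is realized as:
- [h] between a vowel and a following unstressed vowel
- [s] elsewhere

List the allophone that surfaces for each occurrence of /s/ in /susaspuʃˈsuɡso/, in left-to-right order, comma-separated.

[s], [h], [s], [s], [s]

Occurrence 1 (position 1): no conditioning environment matches → elsewhere allophone [s].
Occurrence 2 (position 3): between a vowel and a following unstressed vowel → [h].
Occurrence 3 (position 5): no conditioning environment matches → elsewhere allophone [s].
Occurrence 4 (position 9): no conditioning environment matches → elsewhere allophone [s].
Occurrence 5 (position 12): no conditioning environment matches → elsewhere allophone [s].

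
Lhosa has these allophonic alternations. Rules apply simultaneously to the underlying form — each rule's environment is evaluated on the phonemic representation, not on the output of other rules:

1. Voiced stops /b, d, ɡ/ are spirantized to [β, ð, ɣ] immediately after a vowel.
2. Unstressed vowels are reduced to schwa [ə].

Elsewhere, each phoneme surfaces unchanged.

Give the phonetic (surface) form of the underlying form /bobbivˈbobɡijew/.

[bəβbəvˈboβɡəjəw]

/b/ (word-initial): rule 1 targets it, but not immediately after a vowel → unchanged [b].
/o/ — between /b/ and /b/, in an unstressed syllable — surfaces as [ə] (rule 2).
/b/ — between /o/ and /b/, immediately after a vowel — surfaces as [β] (rule 1).
/b/ (between /b/ and /i/) is in the target of rule 1 but the environment (immediately after a vowel) is not met → [b].
/i/ (between /b/ and /v/): in an unstressed syllable, so rule 2 applies → [ə].
/b/ — between /v/ and /o/; rule 1 does not apply here → [b].
/o/ — between /b/ and /b/; rule 2 does not apply here → [o].
/b/ meets the environment for rule 1 (immediately after a vowel) → [β].
/ɡ/ (between /b/ and /i/) fails the environment for rule 1, so it stays [ɡ].
/i/ (between /ɡ/ and /j/): in an unstressed syllable, so rule 2 applies → [ə].
/e/ meets the environment for rule 2 (in an unstressed syllable) → [ə].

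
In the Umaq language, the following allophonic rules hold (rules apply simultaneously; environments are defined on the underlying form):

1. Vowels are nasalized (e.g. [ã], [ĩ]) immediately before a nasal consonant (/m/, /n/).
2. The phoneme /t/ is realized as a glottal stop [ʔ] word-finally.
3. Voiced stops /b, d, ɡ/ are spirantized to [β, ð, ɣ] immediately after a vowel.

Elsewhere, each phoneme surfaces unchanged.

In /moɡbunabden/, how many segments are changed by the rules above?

4

Segments that undergo a rule: /ɡ/ → [ɣ] (rule 3); /u/ → [ũ] (rule 1); /b/ → [β] (rule 3); /e/ → [ẽ] (rule 1).
All other segments surface unchanged.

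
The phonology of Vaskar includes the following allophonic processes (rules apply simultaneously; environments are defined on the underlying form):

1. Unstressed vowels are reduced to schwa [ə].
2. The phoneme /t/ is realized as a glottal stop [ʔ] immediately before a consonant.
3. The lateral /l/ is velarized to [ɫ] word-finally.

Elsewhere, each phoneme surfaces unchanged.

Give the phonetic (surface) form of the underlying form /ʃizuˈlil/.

[ʃəzəˈliɫ]

/ʃ/ — not in any rule's target class → [ʃ].
Rule 1 applies to /i/ (between /ʃ/ and /z/: in an unstressed syllable) → [ə].
/z/ — not in any rule's target class → [z].
/u/ meets the environment for rule 1 (in an unstressed syllable) → [ə].
/l/ (between /u/ and /i/) fails the environment for rule 3, so it stays [l].
/i/ (between /l/ and /l/): rule 1 targets it, but not in an unstressed syllable → unchanged [i].
/l/ (word-final): word-finally, so rule 3 applies → [ɫ].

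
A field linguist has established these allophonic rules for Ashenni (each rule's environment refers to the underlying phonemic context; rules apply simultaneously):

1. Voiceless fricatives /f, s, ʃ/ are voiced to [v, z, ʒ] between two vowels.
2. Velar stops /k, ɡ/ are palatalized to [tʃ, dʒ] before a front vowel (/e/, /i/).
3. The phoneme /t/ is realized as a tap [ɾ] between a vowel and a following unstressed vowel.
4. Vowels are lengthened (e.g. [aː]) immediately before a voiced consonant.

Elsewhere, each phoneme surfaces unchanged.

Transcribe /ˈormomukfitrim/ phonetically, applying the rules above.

/o/ meets the environment for rule 4 (before a voiced consonant) → [oː].
/r/ (between /o/ and /m/) is unaffected → [r].
/m/ — not in any rule's target class → [m].
/o/ — between /m/ and /m/, before a voiced consonant — surfaces as [oː] (rule 4).
/m/ — not in any rule's target class → [m].
/u/ (between /m/ and /k/) fails the environment for rule 4, so it stays [u].
/k/ — between /u/ and /f/; rule 2 does not apply here → [k].
/f/ (between /k/ and /i/) fails the environment for rule 1, so it stays [f].
/i/ (between /f/ and /t/): rule 4 targets it, but not before a voiced consonant → unchanged [i].
/t/ (between /i/ and /r/) fails the environment for rule 3, so it stays [t].
/r/ (between /t/ and /i/): no rule targets it → [r].
/i/ (between /r/ and /m/) occurs before a voiced consonant → [iː] by rule 4.
/m/ (word-final): no rule targets it → [m].

[ˈoːrmoːmukfitriːm]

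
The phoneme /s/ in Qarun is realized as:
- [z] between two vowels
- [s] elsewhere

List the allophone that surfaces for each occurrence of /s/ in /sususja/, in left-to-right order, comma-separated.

[s], [z], [s]

Occurrence 1 (position 1): no conditioning environment matches → elsewhere allophone [s].
Occurrence 2 (position 3): between two vowels → [z].
Occurrence 3 (position 5): no conditioning environment matches → elsewhere allophone [s].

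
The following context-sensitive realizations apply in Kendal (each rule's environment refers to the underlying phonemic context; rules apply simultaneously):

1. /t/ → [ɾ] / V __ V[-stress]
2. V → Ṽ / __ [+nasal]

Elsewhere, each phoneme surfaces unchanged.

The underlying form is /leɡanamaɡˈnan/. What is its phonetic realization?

/l/ (word-initial) is unaffected → [l].
/e/ (between /l/ and /ɡ/) fails the environment for rule 2, so it stays [e].
/ɡ/ stays [ɡ].
/a/ — between /ɡ/ and /n/, before a nasal consonant — surfaces as [ã] (rule 2).
/n/ (between /a/ and /a/) is unaffected → [n].
/a/ meets the environment for rule 2 (before a nasal consonant) → [ã].
/m/ (between /a/ and /a/): no rule targets it → [m].
/a/ — between /m/ and /ɡ/; rule 2 does not apply here → [a].
/ɡ/ — not in any rule's target class → [ɡ].
/n/ (between /ɡ/ and /a/) is unaffected → [n].
/a/ — between /n/ and /n/, before a nasal consonant — surfaces as [ã] (rule 2).
/n/ (word-final): no rule targets it → [n].

[leɡãnãmaɡˈnãn]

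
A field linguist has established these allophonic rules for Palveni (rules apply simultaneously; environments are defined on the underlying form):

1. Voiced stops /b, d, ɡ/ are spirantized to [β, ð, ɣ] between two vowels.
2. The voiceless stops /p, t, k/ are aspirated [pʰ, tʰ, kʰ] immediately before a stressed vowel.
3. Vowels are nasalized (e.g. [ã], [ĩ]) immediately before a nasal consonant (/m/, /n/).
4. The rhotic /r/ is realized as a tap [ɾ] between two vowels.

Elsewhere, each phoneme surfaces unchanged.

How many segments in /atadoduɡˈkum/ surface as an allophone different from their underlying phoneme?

Segments that undergo a rule: /d/ → [ð] (rule 1); /d/ → [ð] (rule 1); /k/ → [kʰ] (rule 2); /u/ → [ũ] (rule 3).
All other segments surface unchanged.

4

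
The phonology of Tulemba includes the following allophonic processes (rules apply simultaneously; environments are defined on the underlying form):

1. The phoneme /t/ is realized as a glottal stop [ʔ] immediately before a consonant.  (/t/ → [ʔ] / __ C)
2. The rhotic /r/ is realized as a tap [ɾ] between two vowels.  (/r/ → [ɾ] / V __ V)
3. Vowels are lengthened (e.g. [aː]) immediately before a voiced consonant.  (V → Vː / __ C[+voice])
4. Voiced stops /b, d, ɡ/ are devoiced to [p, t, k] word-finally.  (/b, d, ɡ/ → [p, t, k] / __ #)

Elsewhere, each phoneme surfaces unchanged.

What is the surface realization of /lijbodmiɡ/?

[liːjboːdmiːk]

/l/ stays [l].
/i/ meets the environment for rule 3 (before a voiced consonant) → [iː].
/j/ — not in any rule's target class → [j].
/b/ (between /j/ and /o/): rule 4 targets it, but not word-finally → unchanged [b].
/o/ — between /b/ and /d/, before a voiced consonant — surfaces as [oː] (rule 3).
/d/ (between /o/ and /m/) is in the target of rule 4 but the environment (word-finally) is not met → [d].
/m/ (between /d/ and /i/): no rule targets it → [m].
/i/ — between /m/ and /ɡ/, before a voiced consonant — surfaces as [iː] (rule 3).
/ɡ/ — word-final, word-finally — surfaces as [k] (rule 4).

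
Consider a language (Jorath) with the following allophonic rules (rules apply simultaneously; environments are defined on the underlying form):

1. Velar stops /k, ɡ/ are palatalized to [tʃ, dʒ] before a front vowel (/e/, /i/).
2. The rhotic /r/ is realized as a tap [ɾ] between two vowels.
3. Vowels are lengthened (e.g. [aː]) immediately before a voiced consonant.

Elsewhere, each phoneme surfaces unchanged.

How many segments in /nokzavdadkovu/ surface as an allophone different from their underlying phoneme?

3

Segments that undergo a rule: /a/ → [aː] (rule 3); /a/ → [aː] (rule 3); /o/ → [oː] (rule 3).
All other segments surface unchanged.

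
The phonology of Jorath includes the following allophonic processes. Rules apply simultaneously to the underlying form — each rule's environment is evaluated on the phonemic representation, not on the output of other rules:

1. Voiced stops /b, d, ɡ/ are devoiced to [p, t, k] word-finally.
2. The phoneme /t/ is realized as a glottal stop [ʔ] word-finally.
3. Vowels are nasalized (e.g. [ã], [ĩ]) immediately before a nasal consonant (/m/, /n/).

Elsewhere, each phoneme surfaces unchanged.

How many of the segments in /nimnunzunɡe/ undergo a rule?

Segments that undergo a rule: /i/ → [ĩ] (rule 3); /u/ → [ũ] (rule 3); /u/ → [ũ] (rule 3).
All other segments surface unchanged.

3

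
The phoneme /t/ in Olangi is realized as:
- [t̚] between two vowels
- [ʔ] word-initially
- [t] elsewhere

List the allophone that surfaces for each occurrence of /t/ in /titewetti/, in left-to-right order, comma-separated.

[ʔ], [t̚], [t], [t]

Occurrence 1 (position 1): word-initially → [ʔ].
Occurrence 2 (position 3): between two vowels → [t̚].
Occurrence 3 (position 7): no conditioning environment matches → elsewhere allophone [t].
Occurrence 4 (position 8): no conditioning environment matches → elsewhere allophone [t].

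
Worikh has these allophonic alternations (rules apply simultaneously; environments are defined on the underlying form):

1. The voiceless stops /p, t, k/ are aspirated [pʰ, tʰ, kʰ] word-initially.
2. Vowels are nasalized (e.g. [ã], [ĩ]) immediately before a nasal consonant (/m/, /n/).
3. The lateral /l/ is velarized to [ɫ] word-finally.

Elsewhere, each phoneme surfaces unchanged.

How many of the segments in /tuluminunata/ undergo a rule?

4

Segments that undergo a rule: /t/ → [tʰ] (rule 1); /u/ → [ũ] (rule 2); /i/ → [ĩ] (rule 2); /u/ → [ũ] (rule 2).
All other segments surface unchanged.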